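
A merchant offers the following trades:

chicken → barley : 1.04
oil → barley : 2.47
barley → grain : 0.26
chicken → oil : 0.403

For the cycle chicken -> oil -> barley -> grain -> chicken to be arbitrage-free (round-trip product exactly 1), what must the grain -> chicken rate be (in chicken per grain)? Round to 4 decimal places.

Known legs of the cycle: 0.403 × 2.47 × 0.26 = 0.2588066
For no arbitrage the full-cycle product must be 1, so the missing rate is 1 / 0.2588066 ≈ 3.863889.

3.8639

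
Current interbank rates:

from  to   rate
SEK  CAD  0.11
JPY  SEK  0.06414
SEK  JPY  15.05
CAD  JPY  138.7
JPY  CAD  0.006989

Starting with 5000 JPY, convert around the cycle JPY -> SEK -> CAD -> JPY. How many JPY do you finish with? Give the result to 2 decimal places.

4892.92

5000 JPY × 0.06414 = 320.7 SEK
320.7 SEK × 0.11 = 35.277 CAD
35.277 CAD × 138.7 = 4892.9199 JPY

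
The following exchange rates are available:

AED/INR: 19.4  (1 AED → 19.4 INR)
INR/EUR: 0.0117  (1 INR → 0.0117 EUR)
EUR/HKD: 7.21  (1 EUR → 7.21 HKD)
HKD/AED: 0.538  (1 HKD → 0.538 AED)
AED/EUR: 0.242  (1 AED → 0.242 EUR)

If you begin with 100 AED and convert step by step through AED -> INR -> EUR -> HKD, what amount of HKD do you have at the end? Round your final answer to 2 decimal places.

100 AED × 19.4 = 1940 INR
1940 INR × 0.0117 = 22.698 EUR
22.698 EUR × 7.21 = 163.65258 HKD

163.65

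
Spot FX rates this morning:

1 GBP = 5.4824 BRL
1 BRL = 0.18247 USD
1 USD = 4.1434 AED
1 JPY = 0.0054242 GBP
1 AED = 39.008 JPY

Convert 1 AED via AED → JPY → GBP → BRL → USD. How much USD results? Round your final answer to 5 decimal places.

1 AED × 39.008 = 39.008 JPY
39.008 JPY × 0.0054242 = 0.2115871936 GBP
0.2115871936 GBP × 5.4824 = 1.16000563019264 BRL
1.16000563019264 BRL × 0.18247 = 0.2116662273412510208 USD

0.21167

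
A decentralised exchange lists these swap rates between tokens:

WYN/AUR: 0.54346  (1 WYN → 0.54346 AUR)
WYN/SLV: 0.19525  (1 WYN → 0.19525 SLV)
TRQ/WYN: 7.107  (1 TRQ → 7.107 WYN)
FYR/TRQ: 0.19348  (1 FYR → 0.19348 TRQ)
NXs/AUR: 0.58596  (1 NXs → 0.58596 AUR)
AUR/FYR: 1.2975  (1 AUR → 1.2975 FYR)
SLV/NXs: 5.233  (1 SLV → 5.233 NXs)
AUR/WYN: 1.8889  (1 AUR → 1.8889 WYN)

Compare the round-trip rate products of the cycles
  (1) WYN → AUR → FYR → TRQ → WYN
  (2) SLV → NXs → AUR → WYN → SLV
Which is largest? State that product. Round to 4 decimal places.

1.1309

(1) 0.54346 × 1.2975 × 0.19348 × 7.107 = 0.96961
(2) 5.233 × 0.58596 × 1.8889 × 0.19525 = 1.13089
Highest is cycle (2) at 1.1309 (>1, arbitrage).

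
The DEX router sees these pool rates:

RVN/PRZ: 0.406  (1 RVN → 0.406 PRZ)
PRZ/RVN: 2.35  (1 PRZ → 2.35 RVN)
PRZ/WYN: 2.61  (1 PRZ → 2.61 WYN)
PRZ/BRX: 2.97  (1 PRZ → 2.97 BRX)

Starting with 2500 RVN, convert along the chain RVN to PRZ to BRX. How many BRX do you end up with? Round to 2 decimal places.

2500 RVN × 0.406 = 1015 PRZ
1015 PRZ × 2.97 = 3014.55 BRX

3014.55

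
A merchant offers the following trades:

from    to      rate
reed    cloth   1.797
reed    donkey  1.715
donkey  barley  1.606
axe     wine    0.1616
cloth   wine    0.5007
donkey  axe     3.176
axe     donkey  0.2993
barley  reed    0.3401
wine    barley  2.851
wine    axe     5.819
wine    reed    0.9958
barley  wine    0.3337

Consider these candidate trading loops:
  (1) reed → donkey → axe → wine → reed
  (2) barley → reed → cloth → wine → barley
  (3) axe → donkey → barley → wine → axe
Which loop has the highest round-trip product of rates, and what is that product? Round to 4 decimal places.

0.9334

(1) 1.715 × 3.176 × 0.1616 × 0.9958 = 0.87651
(2) 0.3401 × 1.797 × 0.5007 × 2.851 = 0.87243
(3) 0.2993 × 1.606 × 0.3337 × 5.819 = 0.93338
Highest is cycle (3) at 0.9334 (≤1, no arbitrage).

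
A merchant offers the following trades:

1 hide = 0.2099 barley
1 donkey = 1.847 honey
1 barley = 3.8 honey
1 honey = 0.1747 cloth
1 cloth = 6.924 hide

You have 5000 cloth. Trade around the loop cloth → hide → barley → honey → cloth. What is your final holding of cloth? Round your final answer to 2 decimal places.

4824.10

5000 cloth × 6.924 = 34620 hide
34620 hide × 0.2099 = 7266.738 barley
7266.738 barley × 3.8 = 27613.6044 honey
27613.6044 honey × 0.1747 = 4824.09668868 cloth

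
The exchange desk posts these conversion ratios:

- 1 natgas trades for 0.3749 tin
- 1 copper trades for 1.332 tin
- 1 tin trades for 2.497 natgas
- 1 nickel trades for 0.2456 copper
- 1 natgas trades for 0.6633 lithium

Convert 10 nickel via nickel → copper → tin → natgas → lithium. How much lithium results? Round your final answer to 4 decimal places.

10 nickel × 0.2456 = 2.456 copper
2.456 copper × 1.332 = 3.271392 tin
3.271392 tin × 2.497 = 8.168665824 natgas
8.168665824 natgas × 0.6633 = 5.4182760410592 lithium

5.4183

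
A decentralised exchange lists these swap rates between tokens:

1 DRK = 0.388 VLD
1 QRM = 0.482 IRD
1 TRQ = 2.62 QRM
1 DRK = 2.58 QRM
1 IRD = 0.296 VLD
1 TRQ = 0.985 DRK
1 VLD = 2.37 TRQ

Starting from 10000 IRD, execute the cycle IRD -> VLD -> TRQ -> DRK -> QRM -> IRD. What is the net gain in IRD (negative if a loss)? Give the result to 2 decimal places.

-1407.04

10000 IRD × 0.296 = 2960 VLD
2960 VLD × 2.37 = 7015.2 TRQ
7015.2 TRQ × 0.985 = 6909.972 DRK
6909.972 DRK × 2.58 = 17827.72776 QRM
17827.72776 QRM × 0.482 = 8592.96478032 IRD
Net change: 8592.96478032 − 10000 = -1407.03521968 IRD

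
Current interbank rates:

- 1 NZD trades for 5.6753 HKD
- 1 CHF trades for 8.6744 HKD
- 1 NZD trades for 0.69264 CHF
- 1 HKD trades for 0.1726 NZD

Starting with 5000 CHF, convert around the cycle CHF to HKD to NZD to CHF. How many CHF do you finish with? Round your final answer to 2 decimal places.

5185.11

5000 CHF × 8.6744 = 43372 HKD
43372 HKD × 0.1726 = 7486.0072 NZD
7486.0072 NZD × 0.69264 = 5185.108027008 CHF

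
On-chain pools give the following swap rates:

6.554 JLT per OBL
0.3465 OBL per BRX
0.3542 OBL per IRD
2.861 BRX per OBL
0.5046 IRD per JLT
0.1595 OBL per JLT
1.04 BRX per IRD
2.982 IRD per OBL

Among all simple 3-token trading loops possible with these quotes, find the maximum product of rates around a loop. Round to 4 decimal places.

1.1714

IRD→OBL→JLT→IRD: 0.3542 × 6.554 × 0.5046 = 1.17139
IRD→BRX→OBL→IRD: 1.04 × 0.3465 × 2.982 = 1.07459
Maximum is IRD→OBL→JLT→IRD at 1.1714; arbitrage exists.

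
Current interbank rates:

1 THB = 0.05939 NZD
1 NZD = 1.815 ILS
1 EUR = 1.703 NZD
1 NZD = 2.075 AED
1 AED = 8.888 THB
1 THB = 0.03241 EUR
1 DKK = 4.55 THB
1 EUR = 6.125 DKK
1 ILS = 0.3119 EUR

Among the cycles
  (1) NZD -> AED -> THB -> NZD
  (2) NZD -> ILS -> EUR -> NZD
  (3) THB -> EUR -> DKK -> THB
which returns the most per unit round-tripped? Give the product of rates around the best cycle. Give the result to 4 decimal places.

(1) 2.075 × 8.888 × 0.05939 = 1.09531
(2) 1.815 × 0.3119 × 1.703 = 0.96407
(3) 0.03241 × 6.125 × 4.55 = 0.90323
Highest is cycle (1) at 1.0953 (>1, arbitrage).

1.0953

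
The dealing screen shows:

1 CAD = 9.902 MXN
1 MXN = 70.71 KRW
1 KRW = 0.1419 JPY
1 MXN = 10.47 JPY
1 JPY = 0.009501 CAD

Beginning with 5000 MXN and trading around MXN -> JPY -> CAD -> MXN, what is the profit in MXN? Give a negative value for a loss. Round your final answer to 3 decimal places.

-74.969

5000 MXN × 10.47 = 52350 JPY
52350 JPY × 0.009501 = 497.37735 CAD
497.37735 CAD × 9.902 = 4925.0305197 MXN
Net change: 4925.0305197 − 5000 = -74.9694803 MXN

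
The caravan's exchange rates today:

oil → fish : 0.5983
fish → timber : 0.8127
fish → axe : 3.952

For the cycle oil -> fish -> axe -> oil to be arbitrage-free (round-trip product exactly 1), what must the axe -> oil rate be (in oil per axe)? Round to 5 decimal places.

0.42293

Known legs of the cycle: 0.5983 × 3.952 = 2.3644816
For no arbitrage the full-cycle product must be 1, so the missing rate is 1 / 2.3644816 ≈ 0.4229257.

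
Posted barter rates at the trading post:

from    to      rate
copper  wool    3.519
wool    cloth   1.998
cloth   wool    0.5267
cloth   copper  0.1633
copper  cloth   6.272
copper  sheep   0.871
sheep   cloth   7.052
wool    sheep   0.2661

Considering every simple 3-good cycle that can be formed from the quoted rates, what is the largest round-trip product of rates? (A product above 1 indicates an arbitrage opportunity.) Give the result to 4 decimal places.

1.1482

wool→cloth→copper→wool: 1.998 × 0.1633 × 3.519 = 1.14816
sheep→cloth→copper→sheep: 7.052 × 0.1633 × 0.871 = 1.00304
wool→sheep→cloth→wool: 0.2661 × 7.052 × 0.5267 = 0.98837
Maximum is wool→cloth→copper→wool at 1.1482; arbitrage exists.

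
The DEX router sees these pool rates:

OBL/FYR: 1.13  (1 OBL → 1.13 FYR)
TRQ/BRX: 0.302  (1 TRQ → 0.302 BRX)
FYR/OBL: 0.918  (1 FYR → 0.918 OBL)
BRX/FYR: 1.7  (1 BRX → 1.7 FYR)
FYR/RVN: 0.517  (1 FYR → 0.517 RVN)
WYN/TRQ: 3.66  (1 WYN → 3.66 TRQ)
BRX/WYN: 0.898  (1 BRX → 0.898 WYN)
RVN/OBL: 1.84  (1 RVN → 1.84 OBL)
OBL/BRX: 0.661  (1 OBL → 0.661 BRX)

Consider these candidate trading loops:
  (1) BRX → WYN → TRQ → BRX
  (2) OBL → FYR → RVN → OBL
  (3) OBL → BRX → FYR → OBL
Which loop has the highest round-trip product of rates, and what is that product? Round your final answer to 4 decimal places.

(1) 0.898 × 3.66 × 0.302 = 0.99258
(2) 1.13 × 0.517 × 1.84 = 1.07495
(3) 0.661 × 1.7 × 0.918 = 1.03156
Highest is cycle (2) at 1.0749 (>1, arbitrage).

1.0749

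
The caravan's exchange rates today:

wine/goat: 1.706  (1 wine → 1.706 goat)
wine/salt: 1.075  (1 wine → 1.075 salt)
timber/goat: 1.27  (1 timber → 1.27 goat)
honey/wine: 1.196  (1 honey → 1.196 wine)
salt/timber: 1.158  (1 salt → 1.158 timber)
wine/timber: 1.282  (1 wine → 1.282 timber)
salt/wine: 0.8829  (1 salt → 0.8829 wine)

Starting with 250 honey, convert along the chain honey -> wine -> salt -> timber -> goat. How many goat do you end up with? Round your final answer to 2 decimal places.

250 honey × 1.196 = 299 wine
299 wine × 1.075 = 321.425 salt
321.425 salt × 1.158 = 372.21015 timber
372.21015 timber × 1.27 = 472.7068905 goat

472.71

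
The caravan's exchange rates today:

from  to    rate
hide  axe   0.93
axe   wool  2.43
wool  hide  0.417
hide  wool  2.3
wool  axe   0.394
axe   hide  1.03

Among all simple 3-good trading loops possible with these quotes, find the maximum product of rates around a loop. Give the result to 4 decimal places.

0.9424

wool→hide→axe→wool: 0.417 × 0.93 × 2.43 = 0.94238
wool→axe→hide→wool: 0.394 × 1.03 × 2.3 = 0.93339
Maximum is wool→hide→axe→wool at 0.9424; no arbitrage — every cycle loses value.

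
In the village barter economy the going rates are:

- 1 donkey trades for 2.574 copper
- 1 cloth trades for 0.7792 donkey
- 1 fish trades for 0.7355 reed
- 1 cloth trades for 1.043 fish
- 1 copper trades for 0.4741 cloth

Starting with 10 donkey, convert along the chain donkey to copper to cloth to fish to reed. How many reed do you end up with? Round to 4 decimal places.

10 donkey × 2.574 = 25.74 copper
25.74 copper × 0.4741 = 12.203334 cloth
12.203334 cloth × 1.043 = 12.728077362 fish
12.728077362 fish × 0.7355 = 9.361500899751 reed

9.3615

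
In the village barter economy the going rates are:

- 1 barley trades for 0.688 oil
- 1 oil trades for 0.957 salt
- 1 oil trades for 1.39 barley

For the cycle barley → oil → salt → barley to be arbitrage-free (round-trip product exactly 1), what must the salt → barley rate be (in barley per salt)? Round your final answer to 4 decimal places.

1.5188

Known legs of the cycle: 0.688 × 0.957 = 0.658416
For no arbitrage the full-cycle product must be 1, so the missing rate is 1 / 0.658416 ≈ 1.518797.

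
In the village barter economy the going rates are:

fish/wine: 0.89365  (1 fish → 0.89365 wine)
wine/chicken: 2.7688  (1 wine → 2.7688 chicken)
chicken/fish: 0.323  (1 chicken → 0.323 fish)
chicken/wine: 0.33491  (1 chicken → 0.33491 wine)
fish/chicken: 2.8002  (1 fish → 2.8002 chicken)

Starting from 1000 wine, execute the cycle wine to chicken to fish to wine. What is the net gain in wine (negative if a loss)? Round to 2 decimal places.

-200.79

1000 wine × 2.7688 = 2768.8 chicken
2768.8 chicken × 0.323 = 894.3224 fish
894.3224 fish × 0.89365 = 799.21121276 wine
Net change: 799.21121276 − 1000 = -200.78878724 wine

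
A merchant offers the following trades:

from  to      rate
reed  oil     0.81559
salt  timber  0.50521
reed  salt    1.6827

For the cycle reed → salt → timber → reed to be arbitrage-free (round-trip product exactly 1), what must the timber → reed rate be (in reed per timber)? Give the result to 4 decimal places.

1.1763

Known legs of the cycle: 1.6827 × 0.50521 = 0.850116867
For no arbitrage the full-cycle product must be 1, so the missing rate is 1 / 0.850116867 ≈ 1.176309.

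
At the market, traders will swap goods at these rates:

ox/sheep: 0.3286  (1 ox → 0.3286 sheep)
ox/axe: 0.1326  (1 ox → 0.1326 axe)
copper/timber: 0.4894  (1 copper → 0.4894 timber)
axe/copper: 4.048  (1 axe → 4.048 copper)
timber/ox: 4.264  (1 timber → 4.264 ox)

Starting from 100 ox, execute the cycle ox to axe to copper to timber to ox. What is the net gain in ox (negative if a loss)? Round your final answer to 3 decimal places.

100 ox × 0.1326 = 13.26 axe
13.26 axe × 4.048 = 53.67648 copper
53.67648 copper × 0.4894 = 26.269269312 timber
26.269269312 timber × 4.264 = 112.012164346368 ox
Net change: 112.012164346368 − 100 = 12.012164346368 ox

12.012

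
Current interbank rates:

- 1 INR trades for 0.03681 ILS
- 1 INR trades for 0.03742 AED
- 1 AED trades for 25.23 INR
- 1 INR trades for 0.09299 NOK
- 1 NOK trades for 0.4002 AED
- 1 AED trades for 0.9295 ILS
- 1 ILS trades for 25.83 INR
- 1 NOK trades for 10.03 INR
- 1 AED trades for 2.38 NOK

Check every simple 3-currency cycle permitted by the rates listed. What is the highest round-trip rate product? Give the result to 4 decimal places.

INR→NOK→AED→INR: 0.09299 × 0.4002 × 25.23 = 0.93892
INR→AED→ILS→INR: 0.03742 × 0.9295 × 25.83 = 0.89842
INR→AED→NOK→INR: 0.03742 × 2.38 × 10.03 = 0.89327
Maximum is INR→NOK→AED→INR at 0.9389; no arbitrage — every cycle loses value.

0.9389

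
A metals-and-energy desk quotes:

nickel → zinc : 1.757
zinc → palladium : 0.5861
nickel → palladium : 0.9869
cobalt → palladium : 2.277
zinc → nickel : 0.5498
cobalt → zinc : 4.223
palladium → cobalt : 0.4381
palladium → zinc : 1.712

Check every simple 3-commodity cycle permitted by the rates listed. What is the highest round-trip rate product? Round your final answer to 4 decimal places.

1.0843

palladium→cobalt→zinc→palladium: 0.4381 × 4.223 × 0.5861 = 1.08434
palladium→zinc→nickel→palladium: 1.712 × 0.5498 × 0.9869 = 0.92893
Maximum is palladium→cobalt→zinc→palladium at 1.0843; arbitrage exists.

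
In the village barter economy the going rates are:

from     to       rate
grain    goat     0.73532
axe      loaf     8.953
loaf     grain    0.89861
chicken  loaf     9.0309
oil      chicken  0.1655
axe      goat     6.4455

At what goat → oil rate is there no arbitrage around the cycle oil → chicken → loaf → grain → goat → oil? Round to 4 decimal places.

Known legs of the cycle: 0.1655 × 9.0309 × 0.89861 × 0.73532 = 0.98758993959629754
For no arbitrage the full-cycle product must be 1, so the missing rate is 1 / 0.98758993959629754 ≈ 1.012566.

1.0126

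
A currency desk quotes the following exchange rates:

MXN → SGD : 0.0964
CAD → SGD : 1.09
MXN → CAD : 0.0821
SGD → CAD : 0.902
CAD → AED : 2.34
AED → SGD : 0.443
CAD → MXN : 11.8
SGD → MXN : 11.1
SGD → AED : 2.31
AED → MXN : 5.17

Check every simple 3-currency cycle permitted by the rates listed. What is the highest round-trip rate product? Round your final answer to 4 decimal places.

1.1513

AED→MXN→SGD→AED: 5.17 × 0.0964 × 2.31 = 1.15128
SGD→CAD→MXN→SGD: 0.902 × 11.8 × 0.0964 = 1.02604
SGD→MXN→CAD→SGD: 11.1 × 0.0821 × 1.09 = 0.99333
AED→MXN→CAD→AED: 5.17 × 0.0821 × 2.34 = 0.99323
AED→SGD→CAD→AED: 0.443 × 0.902 × 2.34 = 0.93503
Maximum is AED→MXN→SGD→AED at 1.1513; arbitrage exists.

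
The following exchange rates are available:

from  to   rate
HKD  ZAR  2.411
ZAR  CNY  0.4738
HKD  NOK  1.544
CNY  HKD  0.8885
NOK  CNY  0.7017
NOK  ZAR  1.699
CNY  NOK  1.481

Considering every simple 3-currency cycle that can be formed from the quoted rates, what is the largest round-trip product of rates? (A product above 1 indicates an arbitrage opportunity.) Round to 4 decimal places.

ZAR→CNY→NOK→ZAR: 0.4738 × 1.481 × 1.699 = 1.19218
ZAR→CNY→HKD→ZAR: 0.4738 × 0.8885 × 2.411 = 1.01496
CNY→HKD→NOK→CNY: 0.8885 × 1.544 × 0.7017 = 0.96262
Maximum is ZAR→CNY→NOK→ZAR at 1.1922; arbitrage exists.

1.1922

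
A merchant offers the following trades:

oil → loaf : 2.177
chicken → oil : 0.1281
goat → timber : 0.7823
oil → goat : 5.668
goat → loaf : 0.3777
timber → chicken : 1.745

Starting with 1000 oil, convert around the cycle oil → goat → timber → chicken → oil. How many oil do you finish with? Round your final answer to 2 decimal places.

991.17

1000 oil × 5.668 = 5668 goat
5668 goat × 0.7823 = 4434.0764 timber
4434.0764 timber × 1.745 = 7737.463318 chicken
7737.463318 chicken × 0.1281 = 991.1690510358 oil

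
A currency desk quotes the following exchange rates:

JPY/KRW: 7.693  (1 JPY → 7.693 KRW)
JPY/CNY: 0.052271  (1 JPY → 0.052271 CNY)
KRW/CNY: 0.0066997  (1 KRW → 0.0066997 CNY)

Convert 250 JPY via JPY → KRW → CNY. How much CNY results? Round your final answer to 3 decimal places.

250 JPY × 7.693 = 1923.25 KRW
1923.25 KRW × 0.0066997 = 12.885198025 CNY

12.885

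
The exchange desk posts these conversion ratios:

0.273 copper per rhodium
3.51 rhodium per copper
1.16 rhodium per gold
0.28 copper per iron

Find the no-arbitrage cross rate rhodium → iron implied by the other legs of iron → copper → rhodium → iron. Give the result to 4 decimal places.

1.0175

Known legs of the cycle: 0.28 × 3.51 = 0.9828
For no arbitrage the full-cycle product must be 1, so the missing rate is 1 / 0.9828 ≈ 1.017501.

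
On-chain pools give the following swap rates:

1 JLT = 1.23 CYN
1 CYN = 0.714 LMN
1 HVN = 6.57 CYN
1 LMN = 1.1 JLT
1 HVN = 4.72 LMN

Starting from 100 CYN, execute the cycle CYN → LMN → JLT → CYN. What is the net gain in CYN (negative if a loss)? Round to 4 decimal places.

100 CYN × 0.714 = 71.4 LMN
71.4 LMN × 1.1 = 78.54 JLT
78.54 JLT × 1.23 = 96.6042 CYN
Net change: 96.6042 − 100 = -3.3958 CYN

-3.3958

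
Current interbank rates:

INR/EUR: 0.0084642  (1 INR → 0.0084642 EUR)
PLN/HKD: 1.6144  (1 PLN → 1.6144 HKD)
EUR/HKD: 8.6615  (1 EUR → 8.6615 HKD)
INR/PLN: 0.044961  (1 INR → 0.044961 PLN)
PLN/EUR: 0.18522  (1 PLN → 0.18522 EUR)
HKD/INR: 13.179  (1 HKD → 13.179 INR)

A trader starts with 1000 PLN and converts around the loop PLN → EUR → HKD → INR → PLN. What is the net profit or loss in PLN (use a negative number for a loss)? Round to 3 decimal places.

-49.396

1000 PLN × 0.18522 = 185.22 EUR
185.22 EUR × 8.6615 = 1604.28303 HKD
1604.28303 HKD × 13.179 = 21142.84605237 INR
21142.84605237 INR × 0.044961 = 950.60350136060757 PLN
Net change: 950.60350136060757 − 1000 = -49.39649863939243 PLN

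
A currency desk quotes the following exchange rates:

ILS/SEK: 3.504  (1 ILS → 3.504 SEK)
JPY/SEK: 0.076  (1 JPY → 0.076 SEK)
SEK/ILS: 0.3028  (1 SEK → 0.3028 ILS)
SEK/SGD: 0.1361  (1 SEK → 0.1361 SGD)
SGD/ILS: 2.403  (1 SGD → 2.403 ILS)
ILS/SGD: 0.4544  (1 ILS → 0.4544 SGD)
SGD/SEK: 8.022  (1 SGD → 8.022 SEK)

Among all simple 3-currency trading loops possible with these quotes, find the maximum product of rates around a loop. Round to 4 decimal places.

SEK→SGD→ILS→SEK: 0.1361 × 2.403 × 3.504 = 1.14598
SEK→ILS→SGD→SEK: 0.3028 × 0.4544 × 8.022 = 1.10377
Maximum is SEK→SGD→ILS→SEK at 1.1460; arbitrage exists.

1.1460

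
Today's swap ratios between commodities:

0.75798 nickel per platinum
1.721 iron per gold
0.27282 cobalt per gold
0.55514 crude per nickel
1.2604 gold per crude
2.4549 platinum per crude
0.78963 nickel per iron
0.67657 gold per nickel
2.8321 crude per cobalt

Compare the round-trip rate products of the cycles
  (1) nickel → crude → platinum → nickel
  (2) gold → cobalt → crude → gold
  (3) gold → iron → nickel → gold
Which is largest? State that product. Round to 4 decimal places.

1.0330

(1) 0.55514 × 2.4549 × 0.75798 = 1.03299
(2) 0.27282 × 2.8321 × 1.2604 = 0.97385
(3) 1.721 × 0.78963 × 0.67657 = 0.91943
Highest is cycle (1) at 1.0330 (>1, arbitrage).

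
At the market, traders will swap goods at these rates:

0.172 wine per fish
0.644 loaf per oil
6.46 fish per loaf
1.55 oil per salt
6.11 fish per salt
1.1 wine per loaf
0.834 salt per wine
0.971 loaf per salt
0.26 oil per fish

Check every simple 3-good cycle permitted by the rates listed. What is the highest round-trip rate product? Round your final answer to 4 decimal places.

loaf→fish→oil→loaf: 6.46 × 0.26 × 0.644 = 1.08166
salt→loaf→wine→salt: 0.971 × 1.1 × 0.834 = 0.89080
salt→fish→wine→salt: 6.11 × 0.172 × 0.834 = 0.87647
Maximum is loaf→fish→oil→loaf at 1.0817; arbitrage exists.

1.0817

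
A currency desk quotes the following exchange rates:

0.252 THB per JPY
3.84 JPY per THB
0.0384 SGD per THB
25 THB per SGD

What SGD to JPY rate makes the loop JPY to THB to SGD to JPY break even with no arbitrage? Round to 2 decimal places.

103.34

Known legs of the cycle: 0.252 × 0.0384 = 0.0096768
For no arbitrage the full-cycle product must be 1, so the missing rate is 1 / 0.0096768 ≈ 103.3399.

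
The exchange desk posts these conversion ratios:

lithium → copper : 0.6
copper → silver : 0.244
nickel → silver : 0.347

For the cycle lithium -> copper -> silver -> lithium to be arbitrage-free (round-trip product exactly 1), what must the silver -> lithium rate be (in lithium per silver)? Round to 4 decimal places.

Known legs of the cycle: 0.6 × 0.244 = 0.1464
For no arbitrage the full-cycle product must be 1, so the missing rate is 1 / 0.1464 ≈ 6.830601.

6.8306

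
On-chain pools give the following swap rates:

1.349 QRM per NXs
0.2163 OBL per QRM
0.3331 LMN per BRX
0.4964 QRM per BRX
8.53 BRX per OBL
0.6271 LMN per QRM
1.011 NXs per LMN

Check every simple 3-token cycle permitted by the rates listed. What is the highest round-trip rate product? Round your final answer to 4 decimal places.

BRX→QRM→OBL→BRX: 0.4964 × 0.2163 × 8.53 = 0.91588
LMN→NXs→QRM→LMN: 1.011 × 1.349 × 0.6271 = 0.85526
Maximum is BRX→QRM→OBL→BRX at 0.9159; no arbitrage — every cycle loses value.

0.9159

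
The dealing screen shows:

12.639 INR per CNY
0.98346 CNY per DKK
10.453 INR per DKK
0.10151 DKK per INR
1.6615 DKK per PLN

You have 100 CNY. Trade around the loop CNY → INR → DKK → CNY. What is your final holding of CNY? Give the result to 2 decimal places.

100 CNY × 12.639 = 1263.9 INR
1263.9 INR × 0.10151 = 128.298489 DKK
128.298489 DKK × 0.98346 = 126.17643199194 CNY

126.18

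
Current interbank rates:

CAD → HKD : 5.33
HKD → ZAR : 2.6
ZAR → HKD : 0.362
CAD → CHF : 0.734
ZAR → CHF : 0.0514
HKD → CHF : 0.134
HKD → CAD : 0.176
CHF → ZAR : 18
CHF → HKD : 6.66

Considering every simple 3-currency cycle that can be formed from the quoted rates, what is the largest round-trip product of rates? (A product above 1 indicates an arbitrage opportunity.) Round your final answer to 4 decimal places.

0.8900

HKD→ZAR→CHF→HKD: 2.6 × 0.0514 × 6.66 = 0.89004
HKD→CHF→ZAR→HKD: 0.134 × 18 × 0.362 = 0.87314
CAD→CHF→HKD→CAD: 0.734 × 6.66 × 0.176 = 0.86037
Maximum is HKD→ZAR→CHF→HKD at 0.8900; no arbitrage — every cycle loses value.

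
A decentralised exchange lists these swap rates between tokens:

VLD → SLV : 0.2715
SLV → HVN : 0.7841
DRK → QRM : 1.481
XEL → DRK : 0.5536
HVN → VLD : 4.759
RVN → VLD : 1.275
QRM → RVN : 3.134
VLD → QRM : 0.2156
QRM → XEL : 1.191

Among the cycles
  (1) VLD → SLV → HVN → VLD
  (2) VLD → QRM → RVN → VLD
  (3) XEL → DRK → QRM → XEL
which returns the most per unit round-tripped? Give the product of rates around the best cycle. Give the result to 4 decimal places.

1.0131

(1) 0.2715 × 0.7841 × 4.759 = 1.01311
(2) 0.2156 × 3.134 × 1.275 = 0.86151
(3) 0.5536 × 1.481 × 1.191 = 0.97648
Highest is cycle (1) at 1.0131 (>1, arbitrage).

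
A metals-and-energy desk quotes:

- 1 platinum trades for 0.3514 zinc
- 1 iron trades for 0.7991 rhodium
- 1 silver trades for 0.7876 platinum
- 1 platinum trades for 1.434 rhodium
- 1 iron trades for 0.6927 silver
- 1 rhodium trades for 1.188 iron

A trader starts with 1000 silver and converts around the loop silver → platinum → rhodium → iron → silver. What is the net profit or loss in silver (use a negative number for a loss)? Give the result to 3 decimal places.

-70.570

1000 silver × 0.7876 = 787.6 platinum
787.6 platinum × 1.434 = 1129.4184 rhodium
1129.4184 rhodium × 1.188 = 1341.7490592 iron
1341.7490592 iron × 0.6927 = 929.42957330784 silver
Net change: 929.42957330784 − 1000 = -70.57042669216 silver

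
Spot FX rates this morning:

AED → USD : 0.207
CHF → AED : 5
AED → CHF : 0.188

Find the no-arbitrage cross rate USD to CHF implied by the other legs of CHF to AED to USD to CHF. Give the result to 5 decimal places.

Known legs of the cycle: 5 × 0.207 = 1.035
For no arbitrage the full-cycle product must be 1, so the missing rate is 1 / 1.035 ≈ 0.9661836.

0.96618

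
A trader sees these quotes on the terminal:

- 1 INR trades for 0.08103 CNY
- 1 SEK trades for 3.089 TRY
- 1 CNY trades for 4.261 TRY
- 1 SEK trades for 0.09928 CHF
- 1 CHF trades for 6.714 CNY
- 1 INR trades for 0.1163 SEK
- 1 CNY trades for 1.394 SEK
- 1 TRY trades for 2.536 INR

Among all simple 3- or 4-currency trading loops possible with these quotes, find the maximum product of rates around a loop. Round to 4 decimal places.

SEK→CHF→CNY→SEK: 0.09928 × 6.714 × 1.394 = 0.92919
SEK→TRY→INR→SEK: 3.089 × 2.536 × 0.1163 = 0.91106
SEK→TRY→INR→CNY→SEK: 3.089 × 2.536 × 0.08103 × 1.394 = 0.88486
INR→CNY→TRY→INR: 0.08103 × 4.261 × 2.536 = 0.87560
Maximum is SEK→CHF→CNY→SEK at 0.9292; no arbitrage — every cycle loses value.

0.9292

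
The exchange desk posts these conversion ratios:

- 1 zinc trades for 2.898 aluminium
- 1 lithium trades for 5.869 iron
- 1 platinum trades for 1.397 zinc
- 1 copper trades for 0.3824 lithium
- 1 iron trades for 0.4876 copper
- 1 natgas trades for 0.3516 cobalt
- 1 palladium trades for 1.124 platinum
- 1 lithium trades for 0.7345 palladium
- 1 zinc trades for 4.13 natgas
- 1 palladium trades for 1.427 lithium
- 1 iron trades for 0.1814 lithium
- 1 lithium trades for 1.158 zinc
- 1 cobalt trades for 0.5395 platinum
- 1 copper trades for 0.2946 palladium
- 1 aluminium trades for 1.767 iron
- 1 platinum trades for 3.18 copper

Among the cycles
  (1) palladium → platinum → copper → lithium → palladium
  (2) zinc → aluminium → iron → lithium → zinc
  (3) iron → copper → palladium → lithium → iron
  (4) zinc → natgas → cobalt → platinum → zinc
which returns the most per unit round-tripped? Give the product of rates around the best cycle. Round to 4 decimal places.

(1) 1.124 × 3.18 × 0.3824 × 0.7345 = 1.00393
(2) 2.898 × 1.767 × 0.1814 × 1.158 = 1.07567
(3) 0.4876 × 0.2946 × 1.427 × 5.869 = 1.20305
(4) 4.13 × 0.3516 × 0.5395 × 1.397 = 1.09443
Highest is cycle (3) at 1.2031 (>1, arbitrage).

1.2031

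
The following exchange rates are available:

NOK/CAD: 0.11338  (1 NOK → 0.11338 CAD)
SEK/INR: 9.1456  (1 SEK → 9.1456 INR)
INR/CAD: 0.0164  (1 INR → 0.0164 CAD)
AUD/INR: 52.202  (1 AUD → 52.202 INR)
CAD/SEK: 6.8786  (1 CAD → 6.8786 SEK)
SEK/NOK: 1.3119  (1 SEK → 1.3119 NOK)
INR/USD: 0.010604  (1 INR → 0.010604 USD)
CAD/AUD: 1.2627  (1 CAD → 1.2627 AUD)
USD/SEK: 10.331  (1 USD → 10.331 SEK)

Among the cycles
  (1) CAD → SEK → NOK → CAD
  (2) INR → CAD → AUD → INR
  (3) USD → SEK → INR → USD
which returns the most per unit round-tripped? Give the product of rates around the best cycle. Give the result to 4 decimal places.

1.0810

(1) 6.8786 × 1.3119 × 0.11338 = 1.02315
(2) 0.0164 × 1.2627 × 52.202 = 1.08101
(3) 10.331 × 9.1456 × 0.010604 = 1.00190
Highest is cycle (2) at 1.0810 (>1, arbitrage).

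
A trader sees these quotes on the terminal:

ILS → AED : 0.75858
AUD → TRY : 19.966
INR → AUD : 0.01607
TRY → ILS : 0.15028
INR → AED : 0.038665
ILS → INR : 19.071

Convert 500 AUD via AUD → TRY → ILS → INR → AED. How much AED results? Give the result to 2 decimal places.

1106.25

500 AUD × 19.966 = 9983 TRY
9983 TRY × 0.15028 = 1500.24524 ILS
1500.24524 ILS × 19.071 = 28611.17697204 INR
28611.17697204 INR × 0.038665 = 1106.2511576239266 AED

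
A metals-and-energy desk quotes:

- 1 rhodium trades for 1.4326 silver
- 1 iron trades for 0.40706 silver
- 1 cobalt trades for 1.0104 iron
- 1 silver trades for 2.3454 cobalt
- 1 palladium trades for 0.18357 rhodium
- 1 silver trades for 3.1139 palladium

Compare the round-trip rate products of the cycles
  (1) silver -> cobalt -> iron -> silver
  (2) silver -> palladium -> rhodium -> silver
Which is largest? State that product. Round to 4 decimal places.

0.9646

(1) 2.3454 × 1.0104 × 0.40706 = 0.96465
(2) 3.1139 × 0.18357 × 1.4326 = 0.81890
Highest is cycle (1) at 0.9646 (≤1, no arbitrage).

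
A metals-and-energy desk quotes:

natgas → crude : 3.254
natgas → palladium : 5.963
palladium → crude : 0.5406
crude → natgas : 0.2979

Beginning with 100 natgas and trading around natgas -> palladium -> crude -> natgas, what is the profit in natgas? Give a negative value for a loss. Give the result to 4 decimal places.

100 natgas × 5.963 = 596.3 palladium
596.3 palladium × 0.5406 = 322.35978 crude
322.35978 crude × 0.2979 = 96.030978462 natgas
Net change: 96.030978462 − 100 = -3.969021538 natgas

-3.9690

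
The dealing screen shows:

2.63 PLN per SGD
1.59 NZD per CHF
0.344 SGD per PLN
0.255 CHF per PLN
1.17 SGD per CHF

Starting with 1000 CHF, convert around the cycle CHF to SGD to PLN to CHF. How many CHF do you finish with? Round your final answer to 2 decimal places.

1000 CHF × 1.17 = 1170 SGD
1170 SGD × 2.63 = 3077.1 PLN
3077.1 PLN × 0.255 = 784.6605 CHF

784.66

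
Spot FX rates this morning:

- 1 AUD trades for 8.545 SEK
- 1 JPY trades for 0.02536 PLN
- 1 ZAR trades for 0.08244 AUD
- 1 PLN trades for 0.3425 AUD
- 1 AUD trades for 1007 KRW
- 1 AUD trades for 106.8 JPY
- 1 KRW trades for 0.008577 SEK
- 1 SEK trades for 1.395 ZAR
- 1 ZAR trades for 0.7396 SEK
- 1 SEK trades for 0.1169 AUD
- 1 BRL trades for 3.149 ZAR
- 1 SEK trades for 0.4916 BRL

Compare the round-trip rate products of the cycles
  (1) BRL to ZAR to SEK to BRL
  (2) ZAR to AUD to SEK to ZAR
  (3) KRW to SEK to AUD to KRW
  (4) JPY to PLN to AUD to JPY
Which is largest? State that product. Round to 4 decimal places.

(1) 3.149 × 0.7396 × 0.4916 = 1.14494
(2) 0.08244 × 8.545 × 1.395 = 0.98271
(3) 0.008577 × 0.1169 × 1007 = 1.00967
(4) 0.02536 × 0.3425 × 106.8 = 0.92764
Highest is cycle (1) at 1.1449 (>1, arbitrage).

1.1449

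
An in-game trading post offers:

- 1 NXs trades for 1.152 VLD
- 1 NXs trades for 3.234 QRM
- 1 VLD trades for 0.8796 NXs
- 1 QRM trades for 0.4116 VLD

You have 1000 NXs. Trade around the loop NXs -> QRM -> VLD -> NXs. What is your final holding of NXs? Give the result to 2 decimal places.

1000 NXs × 3.234 = 3234 QRM
3234 QRM × 0.4116 = 1331.1144 VLD
1331.1144 VLD × 0.8796 = 1170.84822624 NXs

1170.85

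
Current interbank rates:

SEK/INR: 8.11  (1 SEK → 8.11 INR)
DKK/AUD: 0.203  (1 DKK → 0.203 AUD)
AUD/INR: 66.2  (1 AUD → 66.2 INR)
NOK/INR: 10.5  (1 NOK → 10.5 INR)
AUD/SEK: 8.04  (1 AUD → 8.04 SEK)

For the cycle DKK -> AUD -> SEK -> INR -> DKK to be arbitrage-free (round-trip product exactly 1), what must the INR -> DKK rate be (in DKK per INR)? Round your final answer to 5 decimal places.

Known legs of the cycle: 0.203 × 8.04 × 8.11 = 13.2364932
For no arbitrage the full-cycle product must be 1, so the missing rate is 1 / 13.2364932 ≈ 0.0755487.

0.07555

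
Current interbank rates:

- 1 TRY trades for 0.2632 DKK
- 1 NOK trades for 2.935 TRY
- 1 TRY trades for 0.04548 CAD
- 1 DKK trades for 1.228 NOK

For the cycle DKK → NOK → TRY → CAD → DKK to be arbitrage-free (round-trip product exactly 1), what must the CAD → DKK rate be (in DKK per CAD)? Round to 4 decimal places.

6.1006

Known legs of the cycle: 1.228 × 2.935 × 0.04548 = 0.1639181064
For no arbitrage the full-cycle product must be 1, so the missing rate is 1 / 0.1639181064 ≈ 6.100607.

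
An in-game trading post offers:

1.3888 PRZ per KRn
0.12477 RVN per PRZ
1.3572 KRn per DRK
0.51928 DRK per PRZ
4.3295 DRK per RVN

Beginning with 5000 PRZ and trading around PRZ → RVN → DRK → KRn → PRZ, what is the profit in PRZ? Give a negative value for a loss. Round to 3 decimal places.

90.981

5000 PRZ × 0.12477 = 623.85 RVN
623.85 RVN × 4.3295 = 2700.958575 DRK
2700.958575 DRK × 1.3572 = 3665.74097799 KRn
3665.74097799 KRn × 1.3888 = 5090.981070232512 PRZ
Net change: 5090.981070232512 − 5000 = 90.981070232512 PRZ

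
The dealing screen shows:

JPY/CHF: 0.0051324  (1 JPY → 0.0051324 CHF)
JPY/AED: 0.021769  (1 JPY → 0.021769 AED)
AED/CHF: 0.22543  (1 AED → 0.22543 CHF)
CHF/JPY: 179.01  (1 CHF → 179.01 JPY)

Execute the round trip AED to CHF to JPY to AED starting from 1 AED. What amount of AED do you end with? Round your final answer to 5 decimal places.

1 AED × 0.22543 = 0.22543 CHF
0.22543 CHF × 179.01 = 40.3542243 JPY
40.3542243 JPY × 0.021769 = 0.8784711087867 AED

0.87847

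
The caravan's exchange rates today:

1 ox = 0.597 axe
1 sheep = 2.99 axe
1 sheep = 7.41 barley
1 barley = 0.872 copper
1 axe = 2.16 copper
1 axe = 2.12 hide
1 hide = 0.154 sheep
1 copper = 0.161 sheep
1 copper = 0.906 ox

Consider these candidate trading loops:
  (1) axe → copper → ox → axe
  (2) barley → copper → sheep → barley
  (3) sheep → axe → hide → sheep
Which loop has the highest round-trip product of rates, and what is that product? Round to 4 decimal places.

1.1683

(1) 2.16 × 0.906 × 0.597 = 1.16831
(2) 0.872 × 0.161 × 7.41 = 1.04030
(3) 2.99 × 2.12 × 0.154 = 0.97618
Highest is cycle (1) at 1.1683 (>1, arbitrage).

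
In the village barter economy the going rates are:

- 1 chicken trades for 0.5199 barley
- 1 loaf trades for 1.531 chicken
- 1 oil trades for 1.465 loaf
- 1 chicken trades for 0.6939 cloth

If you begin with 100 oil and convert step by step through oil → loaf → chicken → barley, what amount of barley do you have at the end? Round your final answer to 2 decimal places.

116.61

100 oil × 1.465 = 146.5 loaf
146.5 loaf × 1.531 = 224.2915 chicken
224.2915 chicken × 0.5199 = 116.60915085 barley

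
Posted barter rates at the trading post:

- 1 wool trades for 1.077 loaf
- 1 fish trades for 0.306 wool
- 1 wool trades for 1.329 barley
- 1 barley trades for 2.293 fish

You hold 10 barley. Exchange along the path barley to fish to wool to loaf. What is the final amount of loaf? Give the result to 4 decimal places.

10 barley × 2.293 = 22.93 fish
22.93 fish × 0.306 = 7.01658 wool
7.01658 wool × 1.077 = 7.55685666 loaf

7.5569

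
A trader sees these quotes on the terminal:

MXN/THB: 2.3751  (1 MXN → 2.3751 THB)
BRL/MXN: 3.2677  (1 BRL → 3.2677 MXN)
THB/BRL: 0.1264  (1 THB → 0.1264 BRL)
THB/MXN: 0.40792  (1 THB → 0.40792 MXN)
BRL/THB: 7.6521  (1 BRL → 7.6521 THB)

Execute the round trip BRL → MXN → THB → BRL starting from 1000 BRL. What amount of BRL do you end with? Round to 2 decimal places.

1000 BRL × 3.2677 = 3267.7 MXN
3267.7 MXN × 2.3751 = 7761.11427 THB
7761.11427 THB × 0.1264 = 981.004843728 BRL

981.00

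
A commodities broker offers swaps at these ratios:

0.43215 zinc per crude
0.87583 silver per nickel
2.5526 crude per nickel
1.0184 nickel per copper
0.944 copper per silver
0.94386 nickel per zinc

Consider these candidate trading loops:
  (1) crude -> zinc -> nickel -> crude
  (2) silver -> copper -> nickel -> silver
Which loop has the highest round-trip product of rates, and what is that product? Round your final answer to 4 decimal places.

1.0412

(1) 0.43215 × 0.94386 × 2.5526 = 1.04118
(2) 0.944 × 1.0184 × 0.87583 = 0.84200
Highest is cycle (1) at 1.0412 (>1, arbitrage).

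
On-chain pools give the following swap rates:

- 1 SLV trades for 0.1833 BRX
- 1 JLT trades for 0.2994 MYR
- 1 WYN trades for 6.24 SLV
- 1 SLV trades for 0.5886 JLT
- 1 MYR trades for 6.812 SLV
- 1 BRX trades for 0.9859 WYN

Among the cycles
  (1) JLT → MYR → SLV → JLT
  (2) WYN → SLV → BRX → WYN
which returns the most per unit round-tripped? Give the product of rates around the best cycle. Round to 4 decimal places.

(1) 0.2994 × 6.812 × 0.5886 = 1.20046
(2) 6.24 × 0.1833 × 0.9859 = 1.12766
Highest is cycle (1) at 1.2005 (>1, arbitrage).

1.2005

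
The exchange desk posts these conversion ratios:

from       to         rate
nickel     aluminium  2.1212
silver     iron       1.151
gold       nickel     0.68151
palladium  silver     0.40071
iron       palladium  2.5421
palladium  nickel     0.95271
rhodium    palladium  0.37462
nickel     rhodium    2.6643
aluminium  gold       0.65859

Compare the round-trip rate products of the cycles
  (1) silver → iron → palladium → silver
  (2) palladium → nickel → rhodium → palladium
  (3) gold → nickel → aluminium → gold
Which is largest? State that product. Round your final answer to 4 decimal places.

(1) 1.151 × 2.5421 × 0.40071 = 1.17246
(2) 0.95271 × 2.6643 × 0.37462 = 0.95090
(3) 0.68151 × 2.1212 × 0.65859 = 0.95207
Highest is cycle (1) at 1.1725 (>1, arbitrage).

1.1725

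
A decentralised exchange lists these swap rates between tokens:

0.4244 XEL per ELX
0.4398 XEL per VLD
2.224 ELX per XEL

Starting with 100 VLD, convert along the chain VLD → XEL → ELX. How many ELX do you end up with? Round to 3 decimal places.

100 VLD × 0.4398 = 43.98 XEL
43.98 XEL × 2.224 = 97.81152 ELX

97.812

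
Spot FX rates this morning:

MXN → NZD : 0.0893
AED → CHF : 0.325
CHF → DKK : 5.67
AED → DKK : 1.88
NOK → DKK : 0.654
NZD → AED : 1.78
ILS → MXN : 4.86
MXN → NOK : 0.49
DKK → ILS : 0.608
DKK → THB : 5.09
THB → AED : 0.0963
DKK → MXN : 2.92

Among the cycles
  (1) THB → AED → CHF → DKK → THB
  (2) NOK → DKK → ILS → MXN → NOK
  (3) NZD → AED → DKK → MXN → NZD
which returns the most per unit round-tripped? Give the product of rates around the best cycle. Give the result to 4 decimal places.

0.9469

(1) 0.0963 × 0.325 × 5.67 × 5.09 = 0.90326
(2) 0.654 × 0.608 × 4.86 × 0.49 = 0.94692
(3) 1.78 × 1.88 × 2.92 × 0.0893 = 0.87259
Highest is cycle (2) at 0.9469 (≤1, no arbitrage).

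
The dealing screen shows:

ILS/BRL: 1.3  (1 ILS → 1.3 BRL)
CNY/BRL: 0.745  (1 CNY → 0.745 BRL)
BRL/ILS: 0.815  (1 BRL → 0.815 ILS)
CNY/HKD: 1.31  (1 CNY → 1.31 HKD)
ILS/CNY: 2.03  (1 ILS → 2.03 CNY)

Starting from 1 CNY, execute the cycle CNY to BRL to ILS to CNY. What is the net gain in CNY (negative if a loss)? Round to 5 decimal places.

0.23257

1 CNY × 0.745 = 0.745 BRL
0.745 BRL × 0.815 = 0.607175 ILS
0.607175 ILS × 2.03 = 1.23256525 CNY
Net change: 1.23256525 − 1 = 0.23256525 CNY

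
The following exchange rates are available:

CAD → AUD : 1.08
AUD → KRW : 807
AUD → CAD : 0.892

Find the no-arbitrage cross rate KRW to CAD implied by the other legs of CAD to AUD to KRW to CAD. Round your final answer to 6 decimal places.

0.001147

Known legs of the cycle: 1.08 × 807 = 871.56
For no arbitrage the full-cycle product must be 1, so the missing rate is 1 / 871.56 ≈ 0.00114737.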